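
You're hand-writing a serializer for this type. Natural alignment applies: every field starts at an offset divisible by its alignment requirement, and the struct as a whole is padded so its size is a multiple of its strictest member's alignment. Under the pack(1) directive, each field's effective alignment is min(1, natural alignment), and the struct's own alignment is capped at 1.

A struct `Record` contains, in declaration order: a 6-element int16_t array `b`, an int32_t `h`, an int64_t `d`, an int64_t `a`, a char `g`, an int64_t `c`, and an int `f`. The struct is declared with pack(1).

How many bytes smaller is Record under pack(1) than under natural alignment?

11

natural layout:
  @0: b [12B, align 2] → 12
  @12: h [4B, align 4] → 16
  @16: d [8B, align 8] → 24
  @24: a [8B, align 8] → 32
  @32: g [1B, align 1] → 33
  +7 pad (align 8)
  @40: c [8B, align 8] → 48
  @48: f [4B, align 4] → 52
  +4 tail pad (align 8)
  size 56, align 8
packed(1) layout:
  @0: b [12B, align 1] → 12
  @12: h [4B, align 1] → 16
  @16: d [8B, align 1] → 24
  @24: a [8B, align 1] → 32
  @32: g [1B, align 1] → 33
  @33: c [8B, align 1] → 41
  @41: f [4B, align 1] → 45
  size 45, align 1
56 − 45 = 11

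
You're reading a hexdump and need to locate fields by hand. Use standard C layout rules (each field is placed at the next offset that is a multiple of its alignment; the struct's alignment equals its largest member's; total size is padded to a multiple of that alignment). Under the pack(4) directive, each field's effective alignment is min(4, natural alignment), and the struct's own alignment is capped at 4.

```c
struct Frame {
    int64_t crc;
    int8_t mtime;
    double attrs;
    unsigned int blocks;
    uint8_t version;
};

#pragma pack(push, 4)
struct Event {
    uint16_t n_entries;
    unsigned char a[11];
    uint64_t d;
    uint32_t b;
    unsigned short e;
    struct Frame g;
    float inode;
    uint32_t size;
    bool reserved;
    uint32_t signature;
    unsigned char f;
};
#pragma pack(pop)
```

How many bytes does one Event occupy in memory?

Frame: 0..8  crc  (8B, 8-aligned); 8..9  mtime  (1B, 1-aligned); 9..16  -- padding (7B); 16..24  attrs  (8B, 8-aligned); 24..28  blocks  (4B, 4-aligned); 28..29  version  (1B, 1-aligned); 29..32  -- tail padding (3B); sizeof = 32, alignof = 8
0..2  n_entries  (2B, 2-aligned)
2..13  a  (11B, 1-aligned)
13..16  -- padding (3B)
16..24  d  (8B, 4-aligned)
24..28  b  (4B, 4-aligned)
28..30  e  (2B, 2-aligned)
30..32  -- padding (2B)
32..64  g  (32B, 4-aligned)
64..68  inode  (4B, 4-aligned)
68..72  size  (4B, 4-aligned)
72..73  reserved  (1B, 1-aligned)
73..76  -- padding (3B)
76..80  signature  (4B, 4-aligned)
80..81  f  (1B, 1-aligned)
81..84  -- tail padding (3B)
sizeof = 84, alignof = 4

84 bytes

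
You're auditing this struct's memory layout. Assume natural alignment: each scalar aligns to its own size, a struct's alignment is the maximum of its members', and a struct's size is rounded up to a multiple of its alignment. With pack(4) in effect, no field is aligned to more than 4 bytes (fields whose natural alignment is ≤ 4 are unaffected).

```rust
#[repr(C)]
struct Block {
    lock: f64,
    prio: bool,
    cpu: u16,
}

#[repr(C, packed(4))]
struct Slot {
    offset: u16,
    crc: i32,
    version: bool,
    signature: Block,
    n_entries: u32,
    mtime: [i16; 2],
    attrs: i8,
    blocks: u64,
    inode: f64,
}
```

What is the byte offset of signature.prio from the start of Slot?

20

Block: 0..8  lock  (8B, 8-aligned); 8..9  prio  (1B, 1-aligned); 9..10  -- padding (1B); 10..12  cpu  (2B, 2-aligned); 12..16  -- tail padding (4B); sizeof = 16, alignof = 8
0..2  offset  (2B, 2-aligned)
2..4  -- padding (2B)
4..8  crc  (4B, 4-aligned)
8..9  version  (1B, 1-aligned)
9..12  -- padding (3B)
12..28  signature  (16B, 4-aligned)
within Block: prio at 8
12 + 8 = 20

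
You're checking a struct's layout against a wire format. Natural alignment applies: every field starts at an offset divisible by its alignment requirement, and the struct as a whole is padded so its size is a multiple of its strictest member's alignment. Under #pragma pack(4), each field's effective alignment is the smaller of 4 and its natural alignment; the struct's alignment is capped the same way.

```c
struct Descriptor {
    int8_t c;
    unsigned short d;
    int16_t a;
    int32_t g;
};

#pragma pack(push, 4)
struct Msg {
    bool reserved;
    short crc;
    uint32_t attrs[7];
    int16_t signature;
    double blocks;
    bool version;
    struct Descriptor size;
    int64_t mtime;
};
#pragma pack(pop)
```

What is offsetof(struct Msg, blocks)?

Descriptor: 0..1  c  (1B, 1-aligned); 1..2  -- padding (1B); 2..4  d  (2B, 2-aligned); 4..6  a  (2B, 2-aligned); 6..8  -- padding (2B); 8..12  g  (4B, 4-aligned); sizeof = 12, alignof = 4
0..1  reserved  (1B, 1-aligned)
1..2  -- padding (1B)
2..4  crc  (2B, 2-aligned)
4..32  attrs  (28B, 4-aligned)
32..34  signature  (2B, 2-aligned)
34..36  -- padding (2B)
36..44  blocks  (8B, 4-aligned)

36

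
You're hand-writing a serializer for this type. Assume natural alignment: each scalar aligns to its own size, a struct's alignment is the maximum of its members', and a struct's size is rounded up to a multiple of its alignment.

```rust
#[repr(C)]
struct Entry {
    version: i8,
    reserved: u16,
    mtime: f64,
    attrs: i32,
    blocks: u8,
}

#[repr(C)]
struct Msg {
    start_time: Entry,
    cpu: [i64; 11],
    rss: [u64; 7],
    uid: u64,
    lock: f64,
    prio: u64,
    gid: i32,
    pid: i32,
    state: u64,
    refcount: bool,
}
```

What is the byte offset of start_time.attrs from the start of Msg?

Entry: version at 0 (size 1, align 1) → ends 1; pad 1 to align 2 for reserved; reserved at 2 (size 2, align 2) → ends 4; pad 4 to align 8 for mtime; mtime at 8 (size 8, align 8) → ends 16; attrs at 16 (size 4, align 4) → ends 20; blocks at 20 (size 1, align 1) → ends 21; tail pad 3 to reach multiple of 8; total 24 bytes, alignment 8
start_time at 0 (size 24, align 8) → ends 24
within Entry: attrs at 16
0 + 16 = 16

16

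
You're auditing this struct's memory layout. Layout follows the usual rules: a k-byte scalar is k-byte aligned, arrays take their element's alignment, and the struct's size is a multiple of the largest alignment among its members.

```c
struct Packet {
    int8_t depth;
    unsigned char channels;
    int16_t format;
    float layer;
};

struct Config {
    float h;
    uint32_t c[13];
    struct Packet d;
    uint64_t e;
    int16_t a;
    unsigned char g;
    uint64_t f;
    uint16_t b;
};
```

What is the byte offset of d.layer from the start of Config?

60

Packet: 0..1  depth  (1B, 1-aligned); 1..2  channels  (1B, 1-aligned); 2..4  format  (2B, 2-aligned); 4..8  layer  (4B, 4-aligned); sizeof = 8, alignof = 4
0..4  h  (4B, 4-aligned)
4..56  c  (52B, 4-aligned)
56..64  d  (8B, 4-aligned)
within Packet: layer at 4
56 + 4 = 60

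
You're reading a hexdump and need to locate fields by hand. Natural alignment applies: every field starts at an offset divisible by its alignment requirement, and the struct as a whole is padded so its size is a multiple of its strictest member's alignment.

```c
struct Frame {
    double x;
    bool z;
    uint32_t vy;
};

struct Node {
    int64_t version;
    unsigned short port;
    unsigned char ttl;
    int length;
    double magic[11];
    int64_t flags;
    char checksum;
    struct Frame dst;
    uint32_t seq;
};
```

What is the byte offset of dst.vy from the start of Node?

132

Frame: x at 0 (size 8, align 8) → ends 8; z at 8 (size 1, align 1) → ends 9; pad 3 to align 4 for vy; vy at 12 (size 4, align 4) → ends 16; total 16 bytes, alignment 8
version at 0 (size 8, align 8) → ends 8
port at 8 (size 2, align 2) → ends 10
ttl at 10 (size 1, align 1) → ends 11
pad 1 to align 4 for length
length at 12 (size 4, align 4) → ends 16
magic at 16 (size 88, align 8) → ends 104
flags at 104 (size 8, align 8) → ends 112
checksum at 112 (size 1, align 1) → ends 113
pad 7 to align 8 for dst
dst at 120 (size 16, align 8) → ends 136
within Frame: vy at 12
120 + 12 = 132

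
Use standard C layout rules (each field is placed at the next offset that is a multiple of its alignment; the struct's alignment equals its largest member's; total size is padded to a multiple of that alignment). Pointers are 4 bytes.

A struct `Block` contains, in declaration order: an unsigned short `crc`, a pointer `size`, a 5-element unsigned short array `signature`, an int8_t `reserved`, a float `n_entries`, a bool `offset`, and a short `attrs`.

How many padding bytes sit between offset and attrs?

@0: crc [2B, align 2] → 2
+2 pad (align 4)
@4: size [4B, align 4] → 8
@8: signature [10B, align 2] → 18
@18: reserved [1B, align 1] → 19
+1 pad (align 4)
@20: n_entries [4B, align 4] → 24
@24: offset [1B, align 1] → 25
+1 pad (align 2)
@26: attrs [2B, align 2] → 28

1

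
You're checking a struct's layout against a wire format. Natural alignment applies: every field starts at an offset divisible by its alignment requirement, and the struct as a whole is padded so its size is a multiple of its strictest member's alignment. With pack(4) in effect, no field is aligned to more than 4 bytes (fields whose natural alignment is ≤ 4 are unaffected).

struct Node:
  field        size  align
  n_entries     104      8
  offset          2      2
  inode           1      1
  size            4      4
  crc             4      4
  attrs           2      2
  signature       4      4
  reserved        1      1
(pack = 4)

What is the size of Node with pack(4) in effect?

128

@0: n_entries [104B, align 4] → 104
@104: offset [2B, align 2] → 106
@106: inode [1B, align 1] → 107
+1 pad (align 4)
@108: size [4B, align 4] → 112
@112: crc [4B, align 4] → 116
@116: attrs [2B, align 2] → 118
+2 pad (align 4)
@120: signature [4B, align 4] → 124
@124: reserved [1B, align 1] → 125
+3 tail pad (align 4)
size 128, align 4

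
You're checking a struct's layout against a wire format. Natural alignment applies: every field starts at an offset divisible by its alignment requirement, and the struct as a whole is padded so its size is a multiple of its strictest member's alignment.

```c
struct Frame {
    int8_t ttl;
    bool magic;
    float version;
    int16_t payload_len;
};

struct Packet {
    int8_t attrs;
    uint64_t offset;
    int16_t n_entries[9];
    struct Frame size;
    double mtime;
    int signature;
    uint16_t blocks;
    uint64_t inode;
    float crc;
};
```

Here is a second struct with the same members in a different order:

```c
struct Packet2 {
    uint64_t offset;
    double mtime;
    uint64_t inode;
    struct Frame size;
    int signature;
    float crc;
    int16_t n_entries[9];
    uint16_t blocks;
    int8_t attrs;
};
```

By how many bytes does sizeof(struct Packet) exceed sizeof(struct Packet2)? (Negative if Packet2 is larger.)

8

Frame: ttl at 0 (size 1, align 1) → ends 1; magic at 1 (size 1, align 1) → ends 2; pad 2 to align 4 for version; version at 4 (size 4, align 4) → ends 8; payload_len at 8 (size 2, align 2) → ends 10; tail pad 2 to reach multiple of 4; total 12 bytes, alignment 4
attrs at 0 (size 1, align 1) → ends 1
pad 7 to align 8 for offset
offset at 8 (size 8, align 8) → ends 16
n_entries at 16 (size 18, align 2) → ends 34
pad 2 to align 4 for size
size at 36 (size 12, align 4) → ends 48
mtime at 48 (size 8, align 8) → ends 56
signature at 56 (size 4, align 4) → ends 60
blocks at 60 (size 2, align 2) → ends 62
pad 2 to align 8 for inode
inode at 64 (size 8, align 8) → ends 72
crc at 72 (size 4, align 4) → ends 76
tail pad 4 to reach multiple of 8
total 80 bytes, alignment 8
— Packet2 —
offset at 0 (size 8, align 8) → ends 8
mtime at 8 (size 8, align 8) → ends 16
inode at 16 (size 8, align 8) → ends 24
size at 24 (size 12, align 4) → ends 36
signature at 36 (size 4, align 4) → ends 40
crc at 40 (size 4, align 4) → ends 44
n_entries at 44 (size 18, align 2) → ends 62
blocks at 62 (size 2, align 2) → ends 64
attrs at 64 (size 1, align 1) → ends 65
tail pad 7 to reach multiple of 8
total 72 bytes, alignment 8
80 − 72 = 8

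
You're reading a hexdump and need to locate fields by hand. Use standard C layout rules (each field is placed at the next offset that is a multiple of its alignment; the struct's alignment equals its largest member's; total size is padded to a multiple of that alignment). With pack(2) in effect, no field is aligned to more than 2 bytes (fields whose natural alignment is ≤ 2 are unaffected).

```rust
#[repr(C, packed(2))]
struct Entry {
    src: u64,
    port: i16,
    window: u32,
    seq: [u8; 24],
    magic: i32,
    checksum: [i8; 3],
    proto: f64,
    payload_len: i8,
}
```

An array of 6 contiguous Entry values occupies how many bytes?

336

@0: src [8B, align 2] → 8
@8: port [2B, align 2] → 10
@10: window [4B, align 2] → 14
@14: seq [24B, align 1] → 38
@38: magic [4B, align 2] → 42
@42: checksum [3B, align 1] → 45
+1 pad (align 2)
@46: proto [8B, align 2] → 54
@54: payload_len [1B, align 1] → 55
+1 tail pad (align 2)
size 56, align 2
array of 6: 6 × 56 = 336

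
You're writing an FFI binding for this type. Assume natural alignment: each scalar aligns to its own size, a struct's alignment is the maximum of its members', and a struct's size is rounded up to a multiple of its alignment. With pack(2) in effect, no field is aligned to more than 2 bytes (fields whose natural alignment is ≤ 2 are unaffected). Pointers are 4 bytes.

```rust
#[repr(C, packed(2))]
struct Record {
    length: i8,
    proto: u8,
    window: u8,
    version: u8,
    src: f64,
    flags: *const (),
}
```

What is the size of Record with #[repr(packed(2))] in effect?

@0: length [1B, align 1] → 1
@1: proto [1B, align 1] → 2
@2: window [1B, align 1] → 3
@3: version [1B, align 1] → 4
@4: src [8B, align 2] → 12
@12: flags [4B, align 2] → 16
size 16, align 2

16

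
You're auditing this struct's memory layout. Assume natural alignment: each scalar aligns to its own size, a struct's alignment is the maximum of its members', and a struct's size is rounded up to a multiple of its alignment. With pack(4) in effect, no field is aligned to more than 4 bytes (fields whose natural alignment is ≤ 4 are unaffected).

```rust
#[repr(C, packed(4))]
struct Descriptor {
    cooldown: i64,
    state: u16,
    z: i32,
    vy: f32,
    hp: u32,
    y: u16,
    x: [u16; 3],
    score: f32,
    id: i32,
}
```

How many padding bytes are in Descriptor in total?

0..8  cooldown  (8B, 4-aligned)
8..10  state  (2B, 2-aligned)
10..12  -- padding (2B)
12..16  z  (4B, 4-aligned)
16..20  vy  (4B, 4-aligned)
20..24  hp  (4B, 4-aligned)
24..26  y  (2B, 2-aligned)
26..32  x  (6B, 2-aligned)
32..36  score  (4B, 4-aligned)
36..40  id  (4B, 4-aligned)
sizeof = 40, alignof = 4
data bytes 38, size 40 → padding 2

2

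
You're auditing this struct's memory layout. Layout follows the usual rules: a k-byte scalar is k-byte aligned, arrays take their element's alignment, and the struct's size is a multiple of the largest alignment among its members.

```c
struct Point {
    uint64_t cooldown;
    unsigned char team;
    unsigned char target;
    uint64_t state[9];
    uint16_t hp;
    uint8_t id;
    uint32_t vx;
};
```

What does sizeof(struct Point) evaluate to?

0..8  cooldown  (8B, 8-aligned)
8..9  team  (1B, 1-aligned)
9..10  target  (1B, 1-aligned)
10..16  -- padding (6B)
16..88  state  (72B, 8-aligned)
88..90  hp  (2B, 2-aligned)
90..91  id  (1B, 1-aligned)
91..92  -- padding (1B)
92..96  vx  (4B, 4-aligned)
sizeof = 96, alignof = 8

96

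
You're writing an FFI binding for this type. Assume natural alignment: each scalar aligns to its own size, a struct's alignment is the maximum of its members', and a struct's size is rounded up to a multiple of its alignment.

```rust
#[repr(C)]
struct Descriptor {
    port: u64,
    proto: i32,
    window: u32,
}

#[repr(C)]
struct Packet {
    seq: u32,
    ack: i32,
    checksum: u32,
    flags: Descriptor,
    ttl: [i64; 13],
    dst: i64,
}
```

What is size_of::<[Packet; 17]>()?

Descriptor: port at 0 (size 8, align 8) → ends 8; proto at 8 (size 4, align 4) → ends 12; window at 12 (size 4, align 4) → ends 16; total 16 bytes, alignment 8
seq at 0 (size 4, align 4) → ends 4
ack at 4 (size 4, align 4) → ends 8
checksum at 8 (size 4, align 4) → ends 12
pad 4 to align 8 for flags
flags at 16 (size 16, align 8) → ends 32
ttl at 32 (size 104, align 8) → ends 136
dst at 136 (size 8, align 8) → ends 144
total 144 bytes, alignment 8
array of 17: 17 × 144 = 2448

2448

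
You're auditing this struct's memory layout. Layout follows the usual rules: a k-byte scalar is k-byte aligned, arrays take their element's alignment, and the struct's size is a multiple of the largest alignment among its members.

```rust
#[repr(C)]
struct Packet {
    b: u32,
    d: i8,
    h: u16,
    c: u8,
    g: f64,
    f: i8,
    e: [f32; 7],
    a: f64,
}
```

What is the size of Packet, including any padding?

64 bytes

b at 0 (size 4, align 4) → ends 4
d at 4 (size 1, align 1) → ends 5
pad 1 to align 2 for h
h at 6 (size 2, align 2) → ends 8
c at 8 (size 1, align 1) → ends 9
pad 7 to align 8 for g
g at 16 (size 8, align 8) → ends 24
f at 24 (size 1, align 1) → ends 25
pad 3 to align 4 for e
e at 28 (size 28, align 4) → ends 56
a at 56 (size 8, align 8) → ends 64
total 64 bytes, alignment 8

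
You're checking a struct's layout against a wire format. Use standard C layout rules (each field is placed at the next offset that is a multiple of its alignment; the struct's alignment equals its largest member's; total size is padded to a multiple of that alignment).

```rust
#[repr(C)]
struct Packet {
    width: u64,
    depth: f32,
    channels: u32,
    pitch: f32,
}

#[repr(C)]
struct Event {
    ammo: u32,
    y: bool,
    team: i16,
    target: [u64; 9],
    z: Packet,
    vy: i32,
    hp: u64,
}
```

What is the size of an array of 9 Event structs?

Packet: @0: width [8B, align 8] → 8; @8: depth [4B, align 4] → 12; @12: channels [4B, align 4] → 16; @16: pitch [4B, align 4] → 20; +4 tail pad (align 8); size 24, align 8
@0: ammo [4B, align 4] → 4
@4: y [1B, align 1] → 5
+1 pad (align 2)
@6: team [2B, align 2] → 8
@8: target [72B, align 8] → 80
@80: z [24B, align 8] → 104
@104: vy [4B, align 4] → 108
+4 pad (align 8)
@112: hp [8B, align 8] → 120
size 120, align 8
array of 9: 9 × 120 = 1080

1080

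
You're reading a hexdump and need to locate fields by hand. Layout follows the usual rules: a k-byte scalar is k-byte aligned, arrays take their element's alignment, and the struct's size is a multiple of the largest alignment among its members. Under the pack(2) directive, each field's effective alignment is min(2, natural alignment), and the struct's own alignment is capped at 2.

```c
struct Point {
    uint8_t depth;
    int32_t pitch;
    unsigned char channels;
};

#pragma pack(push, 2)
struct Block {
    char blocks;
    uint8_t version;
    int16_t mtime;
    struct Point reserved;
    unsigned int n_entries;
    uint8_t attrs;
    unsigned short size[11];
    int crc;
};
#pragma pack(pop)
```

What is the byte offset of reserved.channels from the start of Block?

12

Point: @0: depth [1B, align 1] → 1; +3 pad (align 4); @4: pitch [4B, align 4] → 8; @8: channels [1B, align 1] → 9; +3 tail pad (align 4); size 12, align 4
@0: blocks [1B, align 1] → 1
@1: version [1B, align 1] → 2
@2: mtime [2B, align 2] → 4
@4: reserved [12B, align 2] → 16
within Point: channels at 8
4 + 8 = 12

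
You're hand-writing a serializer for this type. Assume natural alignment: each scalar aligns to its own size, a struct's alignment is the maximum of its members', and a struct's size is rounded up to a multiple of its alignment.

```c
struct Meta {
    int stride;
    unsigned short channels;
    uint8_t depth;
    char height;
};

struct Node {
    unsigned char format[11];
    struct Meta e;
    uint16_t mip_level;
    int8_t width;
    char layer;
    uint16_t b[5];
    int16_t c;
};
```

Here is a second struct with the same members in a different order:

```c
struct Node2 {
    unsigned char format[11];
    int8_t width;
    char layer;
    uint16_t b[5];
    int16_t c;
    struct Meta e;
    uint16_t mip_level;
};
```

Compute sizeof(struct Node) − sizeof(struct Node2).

Meta: @0: stride [4B, align 4] → 4; @4: channels [2B, align 2] → 6; @6: depth [1B, align 1] → 7; @7: height [1B, align 1] → 8; size 8, align 4
@0: format [11B, align 1] → 11
+1 pad (align 4)
@12: e [8B, align 4] → 20
@20: mip_level [2B, align 2] → 22
@22: width [1B, align 1] → 23
@23: layer [1B, align 1] → 24
@24: b [10B, align 2] → 34
@34: c [2B, align 2] → 36
size 36, align 4
— Node2 —
@0: format [11B, align 1] → 11
@11: width [1B, align 1] → 12
@12: layer [1B, align 1] → 13
+1 pad (align 2)
@14: b [10B, align 2] → 24
@24: c [2B, align 2] → 26
+2 pad (align 4)
@28: e [8B, align 4] → 36
@36: mip_level [2B, align 2] → 38
+2 tail pad (align 4)
size 40, align 4
36 − 40 = -4

-4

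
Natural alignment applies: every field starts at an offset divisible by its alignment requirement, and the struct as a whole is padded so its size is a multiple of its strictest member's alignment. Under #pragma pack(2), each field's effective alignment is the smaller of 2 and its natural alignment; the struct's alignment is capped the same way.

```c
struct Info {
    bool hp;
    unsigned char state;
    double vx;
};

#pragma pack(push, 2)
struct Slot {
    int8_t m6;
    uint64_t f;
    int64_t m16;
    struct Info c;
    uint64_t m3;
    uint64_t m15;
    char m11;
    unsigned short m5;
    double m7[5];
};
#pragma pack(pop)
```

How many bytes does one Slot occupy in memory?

94 bytes

Info: hp at 0 (size 1, align 1) → ends 1; state at 1 (size 1, align 1) → ends 2; pad 6 to align 8 for vx; vx at 8 (size 8, align 8) → ends 16; total 16 bytes, alignment 8
m6 at 0 (size 1, align 1) → ends 1
pad 1 to align 2 for f
f at 2 (size 8, align 2) → ends 10
m16 at 10 (size 8, align 2) → ends 18
c at 18 (size 16, align 2) → ends 34
m3 at 34 (size 8, align 2) → ends 42
m15 at 42 (size 8, align 2) → ends 50
m11 at 50 (size 1, align 1) → ends 51
pad 1 to align 2 for m5
m5 at 52 (size 2, align 2) → ends 54
m7 at 54 (size 40, align 2) → ends 94
total 94 bytes, alignment 2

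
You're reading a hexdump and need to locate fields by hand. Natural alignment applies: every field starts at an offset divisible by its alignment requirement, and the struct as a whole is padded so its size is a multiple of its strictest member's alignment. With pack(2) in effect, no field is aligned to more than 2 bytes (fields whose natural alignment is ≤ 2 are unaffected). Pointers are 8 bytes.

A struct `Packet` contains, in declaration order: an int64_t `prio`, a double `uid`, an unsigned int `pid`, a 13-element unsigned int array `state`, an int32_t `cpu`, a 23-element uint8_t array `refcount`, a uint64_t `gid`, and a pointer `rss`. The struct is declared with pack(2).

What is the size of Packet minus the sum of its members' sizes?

1

0..8  prio  (8B, 2-aligned)
8..16  uid  (8B, 2-aligned)
16..20  pid  (4B, 2-aligned)
20..72  state  (52B, 2-aligned)
72..76  cpu  (4B, 2-aligned)
76..99  refcount  (23B, 1-aligned)
99..100  -- padding (1B)
100..108  gid  (8B, 2-aligned)
108..116  rss  (8B, 2-aligned)
sizeof = 116, alignof = 2
data bytes 115, size 116 → padding 1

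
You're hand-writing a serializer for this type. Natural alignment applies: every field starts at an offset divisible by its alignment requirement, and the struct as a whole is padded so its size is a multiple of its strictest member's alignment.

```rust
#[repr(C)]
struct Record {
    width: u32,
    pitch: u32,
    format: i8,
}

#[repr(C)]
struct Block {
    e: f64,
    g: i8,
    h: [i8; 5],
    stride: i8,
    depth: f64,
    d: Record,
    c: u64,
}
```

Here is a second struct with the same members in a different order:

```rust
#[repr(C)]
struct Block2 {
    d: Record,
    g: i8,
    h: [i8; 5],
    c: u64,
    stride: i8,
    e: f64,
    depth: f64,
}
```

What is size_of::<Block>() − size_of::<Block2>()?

Record: @0: width [4B, align 4] → 4; @4: pitch [4B, align 4] → 8; @8: format [1B, align 1] → 9; +3 tail pad (align 4); size 12, align 4
@0: e [8B, align 8] → 8
@8: g [1B, align 1] → 9
@9: h [5B, align 1] → 14
@14: stride [1B, align 1] → 15
+1 pad (align 8)
@16: depth [8B, align 8] → 24
@24: d [12B, align 4] → 36
+4 pad (align 8)
@40: c [8B, align 8] → 48
size 48, align 8
— Block2 —
@0: d [12B, align 4] → 12
@12: g [1B, align 1] → 13
@13: h [5B, align 1] → 18
+6 pad (align 8)
@24: c [8B, align 8] → 32
@32: stride [1B, align 1] → 33
+7 pad (align 8)
@40: e [8B, align 8] → 48
@48: depth [8B, align 8] → 56
size 56, align 8
48 − 56 = -8

-8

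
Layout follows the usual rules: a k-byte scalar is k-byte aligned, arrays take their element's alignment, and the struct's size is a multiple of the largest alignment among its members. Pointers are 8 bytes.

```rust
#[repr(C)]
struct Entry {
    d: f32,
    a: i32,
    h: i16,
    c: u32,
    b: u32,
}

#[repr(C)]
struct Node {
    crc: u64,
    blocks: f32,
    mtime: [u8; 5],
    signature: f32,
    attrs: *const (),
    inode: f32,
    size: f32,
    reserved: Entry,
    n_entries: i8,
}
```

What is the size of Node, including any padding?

64

Entry: d at 0 (size 4, align 4) → ends 4; a at 4 (size 4, align 4) → ends 8; h at 8 (size 2, align 2) → ends 10; pad 2 to align 4 for c; c at 12 (size 4, align 4) → ends 16; b at 16 (size 4, align 4) → ends 20; total 20 bytes, alignment 4
crc at 0 (size 8, align 8) → ends 8
blocks at 8 (size 4, align 4) → ends 12
mtime at 12 (size 5, align 1) → ends 17
pad 3 to align 4 for signature
signature at 20 (size 4, align 4) → ends 24
attrs at 24 (size 8, align 8) → ends 32
inode at 32 (size 4, align 4) → ends 36
size at 36 (size 4, align 4) → ends 40
reserved at 40 (size 20, align 4) → ends 60
n_entries at 60 (size 1, align 1) → ends 61
tail pad 3 to reach multiple of 8
total 64 bytes, alignment 8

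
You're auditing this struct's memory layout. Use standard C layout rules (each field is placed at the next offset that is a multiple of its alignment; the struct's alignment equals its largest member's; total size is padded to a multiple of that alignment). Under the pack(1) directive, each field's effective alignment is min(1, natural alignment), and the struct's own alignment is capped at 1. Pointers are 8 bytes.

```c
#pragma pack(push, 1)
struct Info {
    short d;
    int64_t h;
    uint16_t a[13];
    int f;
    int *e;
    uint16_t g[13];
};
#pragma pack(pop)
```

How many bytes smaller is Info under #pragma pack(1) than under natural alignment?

14

natural layout:
  0..2  d  (2B, 2-aligned)
  2..8  -- padding (6B)
  8..16  h  (8B, 8-aligned)
  16..42  a  (26B, 2-aligned)
  42..44  -- padding (2B)
  44..48  f  (4B, 4-aligned)
  48..56  e  (8B, 8-aligned)
  56..82  g  (26B, 2-aligned)
  82..88  -- tail padding (6B)
  sizeof = 88, alignof = 8
packed(1) layout:
  0..2  d  (2B, 1-aligned)
  2..10  h  (8B, 1-aligned)
  10..36  a  (26B, 1-aligned)
  36..40  f  (4B, 1-aligned)
  40..48  e  (8B, 1-aligned)
  48..74  g  (26B, 1-aligned)
  sizeof = 74, alignof = 1
88 − 74 = 14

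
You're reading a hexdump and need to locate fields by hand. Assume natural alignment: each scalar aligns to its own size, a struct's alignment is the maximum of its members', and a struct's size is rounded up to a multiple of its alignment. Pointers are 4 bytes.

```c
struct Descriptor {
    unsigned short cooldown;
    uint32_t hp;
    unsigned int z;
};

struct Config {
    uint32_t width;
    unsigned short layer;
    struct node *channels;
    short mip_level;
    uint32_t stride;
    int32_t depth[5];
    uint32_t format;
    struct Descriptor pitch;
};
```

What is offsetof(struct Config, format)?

Descriptor: @0: cooldown [2B, align 2] → 2; +2 pad (align 4); @4: hp [4B, align 4] → 8; @8: z [4B, align 4] → 12; size 12, align 4
@0: width [4B, align 4] → 4
@4: layer [2B, align 2] → 6
+2 pad (align 4)
@8: channels [4B, align 4] → 12
@12: mip_level [2B, align 2] → 14
+2 pad (align 4)
@16: stride [4B, align 4] → 20
@20: depth [20B, align 4] → 40
@40: format [4B, align 4] → 44

40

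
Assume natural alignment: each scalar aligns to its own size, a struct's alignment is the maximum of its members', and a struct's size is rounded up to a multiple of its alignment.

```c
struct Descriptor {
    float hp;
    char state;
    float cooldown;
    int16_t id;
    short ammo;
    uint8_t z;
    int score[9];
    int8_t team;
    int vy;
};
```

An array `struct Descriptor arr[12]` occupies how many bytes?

@0: hp [4B, align 4] → 4
@4: state [1B, align 1] → 5
+3 pad (align 4)
@8: cooldown [4B, align 4] → 12
@12: id [2B, align 2] → 14
@14: ammo [2B, align 2] → 16
@16: z [1B, align 1] → 17
+3 pad (align 4)
@20: score [36B, align 4] → 56
@56: team [1B, align 1] → 57
+3 pad (align 4)
@60: vy [4B, align 4] → 64
size 64, align 4
array of 12: 12 × 64 = 768

768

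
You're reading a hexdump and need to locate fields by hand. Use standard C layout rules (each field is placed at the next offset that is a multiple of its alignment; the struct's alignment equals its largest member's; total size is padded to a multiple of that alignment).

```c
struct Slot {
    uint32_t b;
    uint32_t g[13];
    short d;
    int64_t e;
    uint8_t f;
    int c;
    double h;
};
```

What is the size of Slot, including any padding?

88

0..4  b  (4B, 4-aligned)
4..56  g  (52B, 4-aligned)
56..58  d  (2B, 2-aligned)
58..64  -- padding (6B)
64..72  e  (8B, 8-aligned)
72..73  f  (1B, 1-aligned)
73..76  -- padding (3B)
76..80  c  (4B, 4-aligned)
80..88  h  (8B, 8-aligned)
sizeof = 88, alignof = 8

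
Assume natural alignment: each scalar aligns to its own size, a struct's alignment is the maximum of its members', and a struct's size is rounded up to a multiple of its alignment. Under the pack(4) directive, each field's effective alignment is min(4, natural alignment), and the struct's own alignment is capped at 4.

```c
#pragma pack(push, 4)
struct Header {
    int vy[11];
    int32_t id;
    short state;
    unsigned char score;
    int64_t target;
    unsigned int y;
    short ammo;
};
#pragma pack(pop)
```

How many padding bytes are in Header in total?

3

@0: vy [44B, align 4] → 44
@44: id [4B, align 4] → 48
@48: state [2B, align 2] → 50
@50: score [1B, align 1] → 51
+1 pad (align 4)
@52: target [8B, align 4] → 60
@60: y [4B, align 4] → 64
@64: ammo [2B, align 2] → 66
+2 tail pad (align 4)
size 68, align 4
data bytes 65, size 68 → padding 3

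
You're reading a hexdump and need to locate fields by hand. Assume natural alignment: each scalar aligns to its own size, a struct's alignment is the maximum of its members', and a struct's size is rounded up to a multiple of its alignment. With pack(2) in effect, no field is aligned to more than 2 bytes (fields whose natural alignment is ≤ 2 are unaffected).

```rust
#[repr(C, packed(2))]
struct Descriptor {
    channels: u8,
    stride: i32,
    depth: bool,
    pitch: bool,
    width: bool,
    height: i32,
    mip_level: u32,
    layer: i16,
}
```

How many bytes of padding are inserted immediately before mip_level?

0..1  channels  (1B, 1-aligned)
1..2  -- padding (1B)
2..6  stride  (4B, 2-aligned)
6..7  depth  (1B, 1-aligned)
7..8  pitch  (1B, 1-aligned)
8..9  width  (1B, 1-aligned)
9..10  -- padding (1B)
10..14  height  (4B, 2-aligned)
14..18  mip_level  (4B, 2-aligned)

0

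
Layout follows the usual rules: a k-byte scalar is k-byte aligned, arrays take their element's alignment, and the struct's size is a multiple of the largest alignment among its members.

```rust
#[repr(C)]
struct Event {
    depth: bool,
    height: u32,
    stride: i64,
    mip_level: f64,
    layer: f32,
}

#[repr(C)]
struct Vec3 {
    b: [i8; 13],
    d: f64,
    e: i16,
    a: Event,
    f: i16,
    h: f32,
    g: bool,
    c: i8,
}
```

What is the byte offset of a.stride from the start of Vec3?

Event: @0: depth [1B, align 1] → 1; +3 pad (align 4); @4: height [4B, align 4] → 8; @8: stride [8B, align 8] → 16; @16: mip_level [8B, align 8] → 24; @24: layer [4B, align 4] → 28; +4 tail pad (align 8); size 32, align 8
@0: b [13B, align 1] → 13
+3 pad (align 8)
@16: d [8B, align 8] → 24
@24: e [2B, align 2] → 26
+6 pad (align 8)
@32: a [32B, align 8] → 64
within Event: stride at 8
32 + 8 = 40

40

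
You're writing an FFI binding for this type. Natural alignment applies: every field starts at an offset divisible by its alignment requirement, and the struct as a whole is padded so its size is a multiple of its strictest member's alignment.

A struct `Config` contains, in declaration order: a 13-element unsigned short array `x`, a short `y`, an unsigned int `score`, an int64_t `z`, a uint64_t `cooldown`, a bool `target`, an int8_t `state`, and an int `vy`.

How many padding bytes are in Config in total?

2

@0: x [26B, align 2] → 26
@26: y [2B, align 2] → 28
@28: score [4B, align 4] → 32
@32: z [8B, align 8] → 40
@40: cooldown [8B, align 8] → 48
@48: target [1B, align 1] → 49
@49: state [1B, align 1] → 50
+2 pad (align 4)
@52: vy [4B, align 4] → 56
size 56, align 8
data bytes 54, size 56 → padding 2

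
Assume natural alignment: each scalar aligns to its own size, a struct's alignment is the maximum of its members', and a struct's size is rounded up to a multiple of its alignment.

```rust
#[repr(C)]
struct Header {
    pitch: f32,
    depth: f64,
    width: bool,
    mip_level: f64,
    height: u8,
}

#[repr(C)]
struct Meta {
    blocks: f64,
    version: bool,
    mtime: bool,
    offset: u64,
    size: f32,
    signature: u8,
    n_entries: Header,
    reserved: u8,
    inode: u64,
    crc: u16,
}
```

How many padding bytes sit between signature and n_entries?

3

Header: @0: pitch [4B, align 4] → 4; +4 pad (align 8); @8: depth [8B, align 8] → 16; @16: width [1B, align 1] → 17; +7 pad (align 8); @24: mip_level [8B, align 8] → 32; @32: height [1B, align 1] → 33; +7 tail pad (align 8); size 40, align 8
@0: blocks [8B, align 8] → 8
@8: version [1B, align 1] → 9
@9: mtime [1B, align 1] → 10
+6 pad (align 8)
@16: offset [8B, align 8] → 24
@24: size [4B, align 4] → 28
@28: signature [1B, align 1] → 29
+3 pad (align 8)
@32: n_entries [40B, align 8] → 72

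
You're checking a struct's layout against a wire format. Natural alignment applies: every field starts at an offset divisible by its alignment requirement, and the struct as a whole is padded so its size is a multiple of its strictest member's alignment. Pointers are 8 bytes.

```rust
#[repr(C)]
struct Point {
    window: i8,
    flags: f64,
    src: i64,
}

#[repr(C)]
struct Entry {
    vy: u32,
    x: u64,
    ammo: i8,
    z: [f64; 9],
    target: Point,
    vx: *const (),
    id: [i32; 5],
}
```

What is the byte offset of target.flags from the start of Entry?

Point: 0..1  window  (1B, 1-aligned); 1..8  -- padding (7B); 8..16  flags  (8B, 8-aligned); 16..24  src  (8B, 8-aligned); sizeof = 24, alignof = 8
0..4  vy  (4B, 4-aligned)
4..8  -- padding (4B)
8..16  x  (8B, 8-aligned)
16..17  ammo  (1B, 1-aligned)
17..24  -- padding (7B)
24..96  z  (72B, 8-aligned)
96..120  target  (24B, 8-aligned)
within Point: flags at 8
96 + 8 = 104

104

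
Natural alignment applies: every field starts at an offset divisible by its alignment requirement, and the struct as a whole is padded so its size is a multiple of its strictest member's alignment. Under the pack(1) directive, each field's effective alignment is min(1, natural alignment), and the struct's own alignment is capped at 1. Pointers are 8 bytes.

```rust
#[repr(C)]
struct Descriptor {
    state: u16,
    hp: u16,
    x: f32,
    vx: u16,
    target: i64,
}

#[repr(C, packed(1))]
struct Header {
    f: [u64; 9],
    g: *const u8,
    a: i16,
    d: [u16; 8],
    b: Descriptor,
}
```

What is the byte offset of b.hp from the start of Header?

Descriptor: @0: state [2B, align 2] → 2; @2: hp [2B, align 2] → 4; @4: x [4B, align 4] → 8; @8: vx [2B, align 2] → 10; +6 pad (align 8); @16: target [8B, align 8] → 24; size 24, align 8
@0: f [72B, align 1] → 72
@72: g [8B, align 1] → 80
@80: a [2B, align 1] → 82
@82: d [16B, align 1] → 98
@98: b [24B, align 1] → 122
within Descriptor: hp at 2
98 + 2 = 100

100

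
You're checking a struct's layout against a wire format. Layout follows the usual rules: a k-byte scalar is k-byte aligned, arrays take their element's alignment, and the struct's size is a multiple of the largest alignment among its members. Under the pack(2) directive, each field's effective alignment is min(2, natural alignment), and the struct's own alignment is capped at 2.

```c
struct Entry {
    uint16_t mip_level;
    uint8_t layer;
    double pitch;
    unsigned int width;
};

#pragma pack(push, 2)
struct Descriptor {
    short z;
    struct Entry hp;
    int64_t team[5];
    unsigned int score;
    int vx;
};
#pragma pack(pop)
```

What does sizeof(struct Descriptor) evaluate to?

74 bytes

Entry: mip_level at 0 (size 2, align 2) → ends 2; layer at 2 (size 1, align 1) → ends 3; pad 5 to align 8 for pitch; pitch at 8 (size 8, align 8) → ends 16; width at 16 (size 4, align 4) → ends 20; tail pad 4 to reach multiple of 8; total 24 bytes, alignment 8
z at 0 (size 2, align 2) → ends 2
hp at 2 (size 24, align 2) → ends 26
team at 26 (size 40, align 2) → ends 66
score at 66 (size 4, align 2) → ends 70
vx at 70 (size 4, align 2) → ends 74
total 74 bytes, alignment 2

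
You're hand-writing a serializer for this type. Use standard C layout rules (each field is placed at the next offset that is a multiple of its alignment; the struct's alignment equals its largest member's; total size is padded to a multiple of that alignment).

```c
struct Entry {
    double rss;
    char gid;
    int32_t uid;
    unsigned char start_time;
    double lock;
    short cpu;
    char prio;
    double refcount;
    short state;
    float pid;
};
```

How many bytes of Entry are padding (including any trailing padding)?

17

@0: rss [8B, align 8] → 8
@8: gid [1B, align 1] → 9
+3 pad (align 4)
@12: uid [4B, align 4] → 16
@16: start_time [1B, align 1] → 17
+7 pad (align 8)
@24: lock [8B, align 8] → 32
@32: cpu [2B, align 2] → 34
@34: prio [1B, align 1] → 35
+5 pad (align 8)
@40: refcount [8B, align 8] → 48
@48: state [2B, align 2] → 50
+2 pad (align 4)
@52: pid [4B, align 4] → 56
size 56, align 8
data bytes 39, size 56 → padding 17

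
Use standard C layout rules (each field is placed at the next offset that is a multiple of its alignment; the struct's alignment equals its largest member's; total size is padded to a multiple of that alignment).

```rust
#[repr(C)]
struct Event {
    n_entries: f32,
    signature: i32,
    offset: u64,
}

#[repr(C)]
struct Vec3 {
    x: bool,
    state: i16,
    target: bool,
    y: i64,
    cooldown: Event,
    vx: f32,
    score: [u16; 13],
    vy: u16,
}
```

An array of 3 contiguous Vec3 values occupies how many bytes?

Event: n_entries at 0 (size 4, align 4) → ends 4; signature at 4 (size 4, align 4) → ends 8; offset at 8 (size 8, align 8) → ends 16; total 16 bytes, alignment 8
x at 0 (size 1, align 1) → ends 1
pad 1 to align 2 for state
state at 2 (size 2, align 2) → ends 4
target at 4 (size 1, align 1) → ends 5
pad 3 to align 8 for y
y at 8 (size 8, align 8) → ends 16
cooldown at 16 (size 16, align 8) → ends 32
vx at 32 (size 4, align 4) → ends 36
score at 36 (size 26, align 2) → ends 62
vy at 62 (size 2, align 2) → ends 64
total 64 bytes, alignment 8
array of 3: 3 × 64 = 192

192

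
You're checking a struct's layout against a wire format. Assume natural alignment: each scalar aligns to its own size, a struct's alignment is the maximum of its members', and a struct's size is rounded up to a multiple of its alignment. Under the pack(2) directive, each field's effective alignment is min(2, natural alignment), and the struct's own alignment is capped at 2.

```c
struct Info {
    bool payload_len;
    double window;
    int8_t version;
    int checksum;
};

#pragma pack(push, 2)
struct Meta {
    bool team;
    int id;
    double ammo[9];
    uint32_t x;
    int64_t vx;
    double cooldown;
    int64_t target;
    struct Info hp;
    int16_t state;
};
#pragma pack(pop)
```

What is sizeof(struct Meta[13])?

Info: @0: payload_len [1B, align 1] → 1; +7 pad (align 8); @8: window [8B, align 8] → 16; @16: version [1B, align 1] → 17; +3 pad (align 4); @20: checksum [4B, align 4] → 24; size 24, align 8
@0: team [1B, align 1] → 1
+1 pad (align 2)
@2: id [4B, align 2] → 6
@6: ammo [72B, align 2] → 78
@78: x [4B, align 2] → 82
@82: vx [8B, align 2] → 90
@90: cooldown [8B, align 2] → 98
@98: target [8B, align 2] → 106
@106: hp [24B, align 2] → 130
@130: state [2B, align 2] → 132
size 132, align 2
array of 13: 13 × 132 = 1716

1716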